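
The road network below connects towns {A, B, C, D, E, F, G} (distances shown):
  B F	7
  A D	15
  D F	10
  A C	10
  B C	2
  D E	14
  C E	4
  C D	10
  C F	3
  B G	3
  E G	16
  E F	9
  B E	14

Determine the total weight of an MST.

Prim's algorithm from C:
Step 1: frontier [B C 2, C F 3, C E 4, A C 10, C D 10] → take B C (2); add B.
Step 2: frontier [B G 3, B F 7, B E 14, C F 3, C E 4, A C 10, C D 10] → take C F (3); add F.
Step 3: frontier [B G 3, B E 14, C E 4, A C 10, C D 10, E F 9, D F 10] → take B G (3); add G.
Step 4: frontier [B E 14, C E 4, A C 10, C D 10, E F 9, D F 10, E G 16] → take C E (4); add E.
Step 5: frontier [A C 10, C D 10, D E 14, D F 10] → take A C (10); add A.
Step 6: frontier [A D 15, C D 10, D E 14, D F 10] → take C D (10); add D.
MST edges: B C, C F, B G, C E, A C, C D; total weight 2+3+3+4+10+10 = 32.

32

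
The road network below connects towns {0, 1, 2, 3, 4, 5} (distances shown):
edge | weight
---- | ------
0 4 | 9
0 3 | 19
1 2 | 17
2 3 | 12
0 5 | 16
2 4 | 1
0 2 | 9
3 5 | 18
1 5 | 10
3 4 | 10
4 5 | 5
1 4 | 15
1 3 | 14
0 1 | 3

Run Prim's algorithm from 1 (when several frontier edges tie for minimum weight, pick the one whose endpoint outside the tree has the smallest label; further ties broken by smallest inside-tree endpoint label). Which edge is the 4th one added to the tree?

4-5

Prim, starting at 1.
Step 1: cheapest edge leaving the tree is 0 1 (3); add 0.
Step 2: cheapest edge leaving the tree is 0 2 (9); add 2.
Step 3: cheapest edge leaving the tree is 2 4 (1); add 4.
Step 4: cheapest edge leaving the tree is 4 5 (5); add 5.
Step 5: cheapest edge leaving the tree is 3 4 (10); add 3.
The 4th edge added is 4 5.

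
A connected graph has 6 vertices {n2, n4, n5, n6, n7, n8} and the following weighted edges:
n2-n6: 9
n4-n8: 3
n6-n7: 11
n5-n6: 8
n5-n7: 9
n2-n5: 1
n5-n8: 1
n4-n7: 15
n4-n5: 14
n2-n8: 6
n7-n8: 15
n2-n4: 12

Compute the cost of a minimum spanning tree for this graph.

Kruskal's algorithm — process edges by increasing weight (ties by edge label):
n2-n5 (1): add. Components now {n4} {n6} {n2,n5} {n8} {n7}
n5-n8 (1): add. Components now {n4} {n6} {n2,n5,n8} {n7}
n4-n8 (3): add. Components now {n2,n4,n5,n8} {n6} {n7}
n2-n8 (6): skip — n8 and n2 already connected.
n5-n6 (8): add. Components now {n2,n4,n5,n6,n8} {n7}
n2-n6 (9): skip — n6 and n2 already connected.
n5-n7 (9): add. Components now {n2,n4,n5,n6,n7,n8}
MST edges: n2-n5, n5-n8, n4-n8, n5-n6, n5-n7; total weight 1+1+3+8+9 = 22.

22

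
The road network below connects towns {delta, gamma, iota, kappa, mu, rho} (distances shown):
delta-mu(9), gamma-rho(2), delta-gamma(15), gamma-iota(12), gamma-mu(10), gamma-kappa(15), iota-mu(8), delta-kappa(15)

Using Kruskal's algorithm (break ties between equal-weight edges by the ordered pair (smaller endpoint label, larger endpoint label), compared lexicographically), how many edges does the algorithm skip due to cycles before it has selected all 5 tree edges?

Sort edges by weight, then run Kruskal:
gamma-rho (2): add. Components now {mu} {kappa} {delta} {gamma,rho} {iota}
iota-mu (8): add. Components now {iota,mu} {kappa} {delta} {gamma,rho}
delta-mu (9): add. Components now {delta,iota,mu} {kappa} {gamma,rho}
gamma-mu (10): add. Components now {delta,gamma,iota,mu,rho} {kappa}
gamma-iota (12): skip — gamma and iota already connected.
delta-gamma (15): skip — delta and gamma already connected.
delta-kappa (15): add. Components now {delta,gamma,iota,kappa,mu,rho}
Edges rejected before the tree was complete: 2.

2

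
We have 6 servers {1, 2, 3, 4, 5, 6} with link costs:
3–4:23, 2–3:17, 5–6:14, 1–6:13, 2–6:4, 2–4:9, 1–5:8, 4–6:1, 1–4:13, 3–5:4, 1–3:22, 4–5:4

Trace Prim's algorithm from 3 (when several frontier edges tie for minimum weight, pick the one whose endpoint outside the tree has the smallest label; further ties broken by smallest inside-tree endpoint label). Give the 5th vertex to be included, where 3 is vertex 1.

Prim's algorithm from 3:
Step 1: cheapest edge leaving the tree is 3–5 (4); add 5.
Step 2: cheapest edge leaving the tree is 4–5 (4); add 4.
Step 3: cheapest edge leaving the tree is 4–6 (1); add 6.
Step 4: cheapest edge leaving the tree is 2–6 (4); add 2.
Step 5: cheapest edge leaving the tree is 1–5 (8); add 1.
Vertex order: 3, 5, 4, 6, 2, 1. The 5th vertex is 2.

2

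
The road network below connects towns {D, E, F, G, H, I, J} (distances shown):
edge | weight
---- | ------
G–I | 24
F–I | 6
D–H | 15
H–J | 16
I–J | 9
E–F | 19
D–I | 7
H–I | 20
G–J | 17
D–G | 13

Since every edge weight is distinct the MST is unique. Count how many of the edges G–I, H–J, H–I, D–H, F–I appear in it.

Kruskal's algorithm — process edges by increasing weight (ties by edge label):
F–I (6): add — endpoints in different components.
D–I (7): add — endpoints in different components.
I–J (9): add — endpoints in different components.
D–G (13): add — endpoints in different components.
D–H (15): add — endpoints in different components.
H–J (16): skip — H and J already connected.
G–J (17): skip — G and J already connected.
E–F (19): add — endpoints in different components.
MST edge set: {F–I, D–I, I–J, D–G, D–H, E–F}.
Of the listed edges, {D–H, F–I} are in the MST → 2.

2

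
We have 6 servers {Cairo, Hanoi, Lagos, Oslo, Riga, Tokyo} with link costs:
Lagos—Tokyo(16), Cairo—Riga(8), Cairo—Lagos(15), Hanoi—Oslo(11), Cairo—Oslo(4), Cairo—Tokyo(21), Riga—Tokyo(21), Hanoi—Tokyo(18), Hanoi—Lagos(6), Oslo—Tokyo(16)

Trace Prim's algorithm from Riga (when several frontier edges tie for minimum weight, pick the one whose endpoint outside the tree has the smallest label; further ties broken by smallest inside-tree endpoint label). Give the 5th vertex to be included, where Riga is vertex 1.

Prim, starting at Riga.
Step 1: frontier [Cairo—Riga 8, Riga—Tokyo 21] → take Cairo—Riga (8); add Cairo.
Step 2: frontier [Cairo—Oslo 4, Cairo—Lagos 15, Cairo—Tokyo 21, Riga—Tokyo 21] → take Cairo—Oslo (4); add Oslo.
Step 3: frontier [Cairo—Lagos 15, Cairo—Tokyo 21, Hanoi—Oslo 11, Oslo—Tokyo 16, Riga—Tokyo 21] → take Hanoi—Oslo (11); add Hanoi.
Step 4: frontier [Cairo—Lagos 15, Cairo—Tokyo 21, Hanoi—Lagos 6, Hanoi—Tokyo 18, Oslo—Tokyo 16, Riga—Tokyo 21] → take Hanoi—Lagos (6); add Lagos.
Step 5: frontier [Cairo—Tokyo 21, Hanoi—Tokyo 18, Lagos—Tokyo 16, Oslo—Tokyo 16, Riga—Tokyo 21] → take Lagos—Tokyo (16); add Tokyo.
Vertex order: Riga, Cairo, Oslo, Hanoi, Lagos, Tokyo. The 5th vertex is Lagos.

Lagos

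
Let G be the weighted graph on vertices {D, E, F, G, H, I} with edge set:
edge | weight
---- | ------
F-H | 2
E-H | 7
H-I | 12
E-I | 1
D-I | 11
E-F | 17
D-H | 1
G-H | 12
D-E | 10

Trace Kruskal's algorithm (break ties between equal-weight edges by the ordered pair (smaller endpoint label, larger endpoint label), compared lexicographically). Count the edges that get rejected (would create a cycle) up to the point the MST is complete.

Kruskal: consider edges lightest-first.
D-H (1): add. Components now {D,H} {E} {F} {G} {I}
E-I (1): add. Components now {D,H} {E,I} {F} {G}
F-H (2): add. Components now {D,F,H} {E,I} {G}
E-H (7): add. Components now {D,E,F,H,I} {G}
D-E (10): skip — D and E already connected.
D-I (11): skip — D and I already connected.
G-H (12): add. Components now {D,E,F,G,H,I}
Edges rejected before the tree was complete: 2.

2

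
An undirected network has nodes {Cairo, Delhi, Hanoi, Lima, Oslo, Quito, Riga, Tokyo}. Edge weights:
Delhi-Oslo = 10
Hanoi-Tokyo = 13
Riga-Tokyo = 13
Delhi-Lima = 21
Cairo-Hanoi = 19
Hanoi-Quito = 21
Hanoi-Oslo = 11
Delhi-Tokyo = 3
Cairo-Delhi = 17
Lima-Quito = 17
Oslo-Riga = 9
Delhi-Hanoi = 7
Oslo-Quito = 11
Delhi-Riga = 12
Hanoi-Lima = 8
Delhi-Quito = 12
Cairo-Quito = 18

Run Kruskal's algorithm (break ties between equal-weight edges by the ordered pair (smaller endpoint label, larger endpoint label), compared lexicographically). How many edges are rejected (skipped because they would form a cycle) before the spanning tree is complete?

5

Sort edges by weight, then run Kruskal:
Delhi-Tokyo (3): add — endpoints in different components.
Delhi-Hanoi (7): add — endpoints in different components.
Hanoi-Lima (8): add — endpoints in different components.
Oslo-Riga (9): add — endpoints in different components.
Delhi-Oslo (10): add — endpoints in different components.
Hanoi-Oslo (11): skip — Oslo and Hanoi already connected.
Oslo-Quito (11): add — endpoints in different components.
Delhi-Quito (12): skip — Quito and Delhi already connected.
Delhi-Riga (12): skip — Riga and Delhi already connected.
Hanoi-Tokyo (13): skip — Tokyo and Hanoi already connected.
Riga-Tokyo (13): skip — Tokyo and Riga already connected.
Cairo-Delhi (17): add — endpoints in different components.
Edges rejected before the tree was complete: 5.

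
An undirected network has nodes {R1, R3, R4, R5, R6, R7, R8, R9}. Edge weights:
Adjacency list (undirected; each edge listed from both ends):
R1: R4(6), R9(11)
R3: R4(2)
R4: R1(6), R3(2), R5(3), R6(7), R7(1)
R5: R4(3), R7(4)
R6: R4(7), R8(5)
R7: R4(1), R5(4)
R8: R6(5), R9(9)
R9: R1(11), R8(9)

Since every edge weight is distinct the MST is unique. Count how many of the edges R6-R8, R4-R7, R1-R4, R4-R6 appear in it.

4

Kruskal's algorithm — process edges by increasing weight (ties by edge label):
R4-R7 (1): add — endpoints in different components.
R3-R4 (2): add — endpoints in different components.
R4-R5 (3): add — endpoints in different components.
R5-R7 (4): skip — R5 and R7 already connected.
R6-R8 (5): add — endpoints in different components.
R1-R4 (6): add — endpoints in different components.
R4-R6 (7): add — endpoints in different components.
R8-R9 (9): add — endpoints in different components.
MST edge set: {R4-R7, R3-R4, R4-R5, R6-R8, R1-R4, R4-R6, R8-R9}.
Of the listed edges, {R6-R8, R4-R7, R1-R4, R4-R6} are in the MST → 4.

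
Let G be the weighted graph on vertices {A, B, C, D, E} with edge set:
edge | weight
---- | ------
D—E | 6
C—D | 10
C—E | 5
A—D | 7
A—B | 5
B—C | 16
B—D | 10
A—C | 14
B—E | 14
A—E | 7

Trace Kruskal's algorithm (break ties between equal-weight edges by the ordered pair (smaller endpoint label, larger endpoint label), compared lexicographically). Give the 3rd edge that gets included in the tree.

Kruskal's algorithm — process edges by increasing weight (ties by edge label):
A—B (5): add. Components now {A,B} {C} {D} {E}
C—E (5): add. Components now {A,B} {C,E} {D}
D—E (6): add. Components now {A,B} {C,D,E}
A—D (7): add. Components now {A,B,C,D,E}
The 3rd edge added is D—E.

D-E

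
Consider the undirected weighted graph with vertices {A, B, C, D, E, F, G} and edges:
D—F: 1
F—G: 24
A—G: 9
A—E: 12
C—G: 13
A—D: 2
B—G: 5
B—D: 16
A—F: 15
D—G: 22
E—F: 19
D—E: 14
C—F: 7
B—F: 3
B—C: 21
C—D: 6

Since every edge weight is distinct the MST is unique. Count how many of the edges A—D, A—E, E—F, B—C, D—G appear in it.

Kruskal's algorithm — process edges by increasing weight (ties by edge label):
D—F (1): add. Components now {A} {B} {C} {D,F} {E} {G}
A—D (2): add. Components now {A,D,F} {B} {C} {E} {G}
B—F (3): add. Components now {A,B,D,F} {C} {E} {G}
B—G (5): add. Components now {A,B,D,F,G} {C} {E}
C—D (6): add. Components now {A,B,C,D,F,G} {E}
C—F (7): skip — C and F already connected.
A—G (9): skip — A and G already connected.
A—E (12): add. Components now {A,B,C,D,E,F,G}
MST edge set: {D—F, A—D, B—F, B—G, C—D, A—E}.
Of the listed edges, {A—D, A—E} are in the MST → 2.

2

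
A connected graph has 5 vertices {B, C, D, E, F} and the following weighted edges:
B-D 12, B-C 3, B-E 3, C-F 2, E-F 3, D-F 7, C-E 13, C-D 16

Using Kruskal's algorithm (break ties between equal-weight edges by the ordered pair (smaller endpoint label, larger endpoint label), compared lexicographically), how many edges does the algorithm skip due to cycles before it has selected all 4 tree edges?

Sort edges by weight, then run Kruskal:
C-F (2): add — endpoints in different components.
B-C (3): add — endpoints in different components.
B-E (3): add — endpoints in different components.
E-F (3): skip — E and F already connected.
D-F (7): add — endpoints in different components.
Edges rejected before the tree was complete: 1.

1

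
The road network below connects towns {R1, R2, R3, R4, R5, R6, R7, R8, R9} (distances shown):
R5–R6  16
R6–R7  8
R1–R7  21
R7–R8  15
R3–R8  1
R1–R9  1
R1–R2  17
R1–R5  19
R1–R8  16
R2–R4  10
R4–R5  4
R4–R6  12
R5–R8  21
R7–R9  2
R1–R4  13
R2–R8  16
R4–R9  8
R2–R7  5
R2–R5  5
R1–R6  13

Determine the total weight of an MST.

Kruskal's algorithm — process edges by increasing weight (ties by edge label):
R1–R9 (1): add — endpoints in different components.
R3–R8 (1): add — endpoints in different components.
R7–R9 (2): add — endpoints in different components.
R4–R5 (4): add — endpoints in different components.
R2–R5 (5): add — endpoints in different components.
R2–R7 (5): add — endpoints in different components.
R4–R9 (8): skip — R9 and R4 already connected.
R6–R7 (8): add — endpoints in different components.
R2–R4 (10): skip — R2 and R4 already connected.
R4–R6 (12): skip — R6 and R4 already connected.
R1–R4 (13): skip — R1 and R4 already connected.
R1–R6 (13): skip — R6 and R1 already connected.
R7–R8 (15): add — endpoints in different components.
MST edges: R1–R9, R3–R8, R7–R9, R4–R5, R2–R5, R2–R7, R6–R7, R7–R8; total weight 1+1+2+4+5+5+8+15 = 41.

41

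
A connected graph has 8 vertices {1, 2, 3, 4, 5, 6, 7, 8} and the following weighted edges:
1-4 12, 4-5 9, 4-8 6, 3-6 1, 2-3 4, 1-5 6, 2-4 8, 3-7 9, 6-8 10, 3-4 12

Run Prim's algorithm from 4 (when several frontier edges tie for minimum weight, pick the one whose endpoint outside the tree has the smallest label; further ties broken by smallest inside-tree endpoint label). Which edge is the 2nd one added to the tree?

2-4

Prim's algorithm from 4:
Step 1: cheapest edge leaving the tree is 4-8 (6); add 8.
Step 2: cheapest edge leaving the tree is 2-4 (8); add 2.
Step 3: cheapest edge leaving the tree is 2-3 (4); add 3.
Step 4: cheapest edge leaving the tree is 3-6 (1); add 6.
Step 5: cheapest edge leaving the tree is 4-5 (9); add 5.
Step 6: cheapest edge leaving the tree is 1-5 (6); add 1.
Step 7: cheapest edge leaving the tree is 3-7 (9); add 7.
The 2nd edge added is 2-4.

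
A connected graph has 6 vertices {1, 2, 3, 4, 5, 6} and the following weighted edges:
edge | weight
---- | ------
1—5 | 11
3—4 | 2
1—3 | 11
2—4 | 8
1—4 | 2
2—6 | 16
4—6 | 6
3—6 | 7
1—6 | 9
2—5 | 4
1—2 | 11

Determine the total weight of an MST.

Prim's algorithm from 3:
Step 1: frontier [3—4 2, 3—6 7, 1—3 11] → take 3—4 (2); add 4.
Step 2: frontier [3—6 7, 1—3 11, 1—4 2, 4—6 6, 2—4 8] → take 1—4 (2); add 1.
Step 3: frontier [1—6 9, 1—2 11, 1—5 11, 3—6 7, 4—6 6, 2—4 8] → take 4—6 (6); add 6.
Step 4: frontier [1—2 11, 1—5 11, 2—4 8, 2—6 16] → take 2—4 (8); add 2.
Step 5: frontier [1—5 11, 2—5 4] → take 2—5 (4); add 5.
MST edges: 3—4, 1—4, 4—6, 2—4, 2—5; total weight 2+2+6+8+4 = 22.

22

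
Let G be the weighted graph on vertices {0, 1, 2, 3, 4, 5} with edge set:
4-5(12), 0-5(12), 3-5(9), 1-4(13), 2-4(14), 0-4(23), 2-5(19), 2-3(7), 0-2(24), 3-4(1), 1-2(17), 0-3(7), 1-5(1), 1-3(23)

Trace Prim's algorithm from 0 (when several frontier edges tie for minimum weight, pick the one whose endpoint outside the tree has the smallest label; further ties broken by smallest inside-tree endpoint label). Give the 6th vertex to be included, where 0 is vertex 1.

1

Grow the tree from 0 using Prim:
Step 1: cheapest edge leaving the tree is 0-3 (7); add 3.
Step 2: cheapest edge leaving the tree is 3-4 (1); add 4.
Step 3: cheapest edge leaving the tree is 2-3 (7); add 2.
Step 4: cheapest edge leaving the tree is 3-5 (9); add 5.
Step 5: cheapest edge leaving the tree is 1-5 (1); add 1.
Vertex order: 0, 3, 4, 2, 5, 1. The 6th vertex is 1.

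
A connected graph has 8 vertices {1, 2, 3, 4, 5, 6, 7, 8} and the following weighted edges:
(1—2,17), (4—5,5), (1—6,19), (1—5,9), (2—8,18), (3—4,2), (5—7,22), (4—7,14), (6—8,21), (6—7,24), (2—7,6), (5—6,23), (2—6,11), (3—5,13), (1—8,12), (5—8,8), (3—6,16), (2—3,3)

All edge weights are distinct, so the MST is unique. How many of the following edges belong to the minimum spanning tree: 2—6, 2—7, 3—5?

2

Sort edges by weight, then run Kruskal:
3—4 (2): add — endpoints in different components.
2—3 (3): add — endpoints in different components.
4—5 (5): add — endpoints in different components.
2—7 (6): add — endpoints in different components.
5—8 (8): add — endpoints in different components.
1—5 (9): add — endpoints in different components.
2—6 (11): add — endpoints in different components.
MST edge set: {3—4, 2—3, 4—5, 2—7, 5—8, 1—5, 2—6}.
Of the listed edges, {2—6, 2—7} are in the MST → 2.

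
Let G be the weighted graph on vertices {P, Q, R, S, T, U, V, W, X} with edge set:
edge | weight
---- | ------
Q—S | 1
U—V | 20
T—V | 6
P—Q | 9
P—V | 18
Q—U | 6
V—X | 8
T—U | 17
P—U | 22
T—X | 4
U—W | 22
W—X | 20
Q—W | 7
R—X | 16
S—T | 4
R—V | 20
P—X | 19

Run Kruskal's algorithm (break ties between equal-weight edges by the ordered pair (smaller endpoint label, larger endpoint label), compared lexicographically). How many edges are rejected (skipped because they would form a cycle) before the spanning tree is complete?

1

Kruskal's algorithm — process edges by increasing weight (ties by edge label):
Q—S (1): add — endpoints in different components.
S—T (4): add — endpoints in different components.
T—X (4): add — endpoints in different components.
Q—U (6): add — endpoints in different components.
T—V (6): add — endpoints in different components.
Q—W (7): add — endpoints in different components.
V—X (8): skip — V and X already connected.
P—Q (9): add — endpoints in different components.
R—X (16): add — endpoints in different components.
Edges rejected before the tree was complete: 1.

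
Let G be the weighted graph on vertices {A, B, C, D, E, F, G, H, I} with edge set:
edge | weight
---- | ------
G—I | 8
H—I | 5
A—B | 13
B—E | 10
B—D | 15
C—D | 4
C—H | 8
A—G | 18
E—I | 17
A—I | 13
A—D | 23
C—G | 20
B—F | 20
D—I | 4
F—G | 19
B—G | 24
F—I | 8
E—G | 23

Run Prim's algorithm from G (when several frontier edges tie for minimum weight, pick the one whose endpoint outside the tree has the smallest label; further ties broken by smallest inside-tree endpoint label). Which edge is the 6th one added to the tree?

Grow the tree from G using Prim:
Step 1: cheapest edge leaving the tree is G—I (8); add I.
Step 2: cheapest edge leaving the tree is D—I (4); add D.
Step 3: cheapest edge leaving the tree is C—D (4); add C.
Step 4: cheapest edge leaving the tree is H—I (5); add H.
Step 5: cheapest edge leaving the tree is F—I (8); add F.
Step 6: cheapest edge leaving the tree is A—I (13); add A.
Step 7: cheapest edge leaving the tree is A—B (13); add B.
Step 8: cheapest edge leaving the tree is B—E (10); add E.
The 6th edge added is A—I.

A-I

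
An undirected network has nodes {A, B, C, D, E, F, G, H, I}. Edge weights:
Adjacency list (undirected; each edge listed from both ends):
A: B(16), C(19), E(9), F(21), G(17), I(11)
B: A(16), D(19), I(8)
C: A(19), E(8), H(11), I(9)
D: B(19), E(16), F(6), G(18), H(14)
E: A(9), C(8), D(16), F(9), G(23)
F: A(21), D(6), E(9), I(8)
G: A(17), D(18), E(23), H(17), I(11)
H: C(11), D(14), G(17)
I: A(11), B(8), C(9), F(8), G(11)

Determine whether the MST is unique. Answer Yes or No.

No

Kruskal: consider edges lightest-first.
D-F (6): add — endpoints in different components.
B-I (8): add — endpoints in different components.
C-E (8): add — endpoints in different components.
F-I (8): add — endpoints in different components.
A-E (9): add — endpoints in different components.
C-I (9): add — endpoints in different components.
E-F (9): skip — E and F already connected.
A-I (11): skip — A and I already connected.
C-H (11): add — endpoints in different components.
G-I (11): add — endpoints in different components.
Non-tree edge E-F has weight 9, equal to the heaviest edge on its tree cycle — swapping gives another MST of the same weight. Not unique.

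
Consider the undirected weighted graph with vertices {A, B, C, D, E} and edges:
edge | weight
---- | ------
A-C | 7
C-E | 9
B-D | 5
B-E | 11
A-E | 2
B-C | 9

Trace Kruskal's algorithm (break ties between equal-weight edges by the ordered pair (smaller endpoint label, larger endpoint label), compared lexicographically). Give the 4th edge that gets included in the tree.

Kruskal's algorithm — process edges by increasing weight (ties by edge label):
A-E (2): add. Components now {A,E} {B} {C} {D}
B-D (5): add. Components now {A,E} {B,D} {C}
A-C (7): add. Components now {A,C,E} {B,D}
B-C (9): add. Components now {A,B,C,D,E}
The 4th edge added is B-C.

B-C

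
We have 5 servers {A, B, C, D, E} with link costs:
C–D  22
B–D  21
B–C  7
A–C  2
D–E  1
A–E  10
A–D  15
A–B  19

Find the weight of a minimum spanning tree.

Sort edges by weight, then run Kruskal:
D–E (1): add — endpoints in different components.
A–C (2): add — endpoints in different components.
B–C (7): add — endpoints in different components.
A–E (10): add — endpoints in different components.
MST edges: D–E, A–C, B–C, A–E; total weight 1+2+7+10 = 20.

20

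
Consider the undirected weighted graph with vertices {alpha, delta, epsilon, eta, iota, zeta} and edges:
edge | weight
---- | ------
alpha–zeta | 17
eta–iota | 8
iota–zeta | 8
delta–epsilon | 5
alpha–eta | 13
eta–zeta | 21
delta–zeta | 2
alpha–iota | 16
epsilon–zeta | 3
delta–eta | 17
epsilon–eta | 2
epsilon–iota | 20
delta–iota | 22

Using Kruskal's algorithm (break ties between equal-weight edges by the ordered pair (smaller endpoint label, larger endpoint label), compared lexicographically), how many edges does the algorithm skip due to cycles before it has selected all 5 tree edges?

2

Kruskal: consider edges lightest-first.
delta–zeta (2): add. Components now {epsilon} {alpha} {eta} {delta,zeta} {iota}
epsilon–eta (2): add. Components now {epsilon,eta} {alpha} {delta,zeta} {iota}
epsilon–zeta (3): add. Components now {delta,epsilon,eta,zeta} {alpha} {iota}
delta–epsilon (5): skip — epsilon and delta already connected.
eta–iota (8): add. Components now {delta,epsilon,eta,iota,zeta} {alpha}
iota–zeta (8): skip — zeta and iota already connected.
alpha–eta (13): add. Components now {alpha,delta,epsilon,eta,iota,zeta}
Edges rejected before the tree was complete: 2.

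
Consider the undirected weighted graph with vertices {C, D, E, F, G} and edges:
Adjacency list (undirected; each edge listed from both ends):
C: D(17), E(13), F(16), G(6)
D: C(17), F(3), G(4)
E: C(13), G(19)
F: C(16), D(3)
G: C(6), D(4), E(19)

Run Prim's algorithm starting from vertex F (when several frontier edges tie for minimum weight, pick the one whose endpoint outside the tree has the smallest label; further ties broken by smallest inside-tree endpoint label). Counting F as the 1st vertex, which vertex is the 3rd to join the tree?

Prim's algorithm from F:
Step 1: cheapest edge leaving the tree is D–F (3); add D.
Step 2: cheapest edge leaving the tree is D–G (4); add G.
Step 3: cheapest edge leaving the tree is C–G (6); add C.
Step 4: cheapest edge leaving the tree is C–E (13); add E.
Vertex order: F, D, G, C, E. The 3rd vertex is G.

G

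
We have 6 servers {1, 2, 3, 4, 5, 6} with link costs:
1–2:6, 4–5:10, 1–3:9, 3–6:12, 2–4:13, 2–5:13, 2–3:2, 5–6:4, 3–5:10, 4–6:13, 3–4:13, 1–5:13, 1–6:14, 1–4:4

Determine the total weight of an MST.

26

Kruskal's algorithm — process edges by increasing weight (ties by edge label):
2–3 (2): add. Components now {1} {2,3} {4} {5} {6}
1–4 (4): add. Components now {1,4} {2,3} {5} {6}
5–6 (4): add. Components now {1,4} {2,3} {5,6}
1–2 (6): add. Components now {1,2,3,4} {5,6}
1–3 (9): skip — 1 and 3 already connected.
3–5 (10): add. Components now {1,2,3,4,5,6}
MST edges: 2–3, 1–4, 5–6, 1–2, 3–5; total weight 2+4+4+6+10 = 26.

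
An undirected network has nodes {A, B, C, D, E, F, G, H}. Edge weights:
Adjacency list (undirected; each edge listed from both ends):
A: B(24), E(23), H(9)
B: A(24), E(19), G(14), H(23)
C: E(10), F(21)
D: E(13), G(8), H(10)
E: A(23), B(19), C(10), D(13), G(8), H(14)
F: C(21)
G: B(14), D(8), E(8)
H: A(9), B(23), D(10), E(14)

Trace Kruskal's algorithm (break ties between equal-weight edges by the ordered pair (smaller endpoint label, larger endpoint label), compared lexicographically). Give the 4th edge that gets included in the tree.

C-E

Kruskal's algorithm — process edges by increasing weight (ties by edge label):
D–G (8): add — endpoints in different components.
E–G (8): add — endpoints in different components.
A–H (9): add — endpoints in different components.
C–E (10): add — endpoints in different components.
D–H (10): add — endpoints in different components.
D–E (13): skip — D and E already connected.
B–G (14): add — endpoints in different components.
E–H (14): skip — E and H already connected.
B–E (19): skip — B and E already connected.
C–F (21): add — endpoints in different components.
The 4th edge added is C–E.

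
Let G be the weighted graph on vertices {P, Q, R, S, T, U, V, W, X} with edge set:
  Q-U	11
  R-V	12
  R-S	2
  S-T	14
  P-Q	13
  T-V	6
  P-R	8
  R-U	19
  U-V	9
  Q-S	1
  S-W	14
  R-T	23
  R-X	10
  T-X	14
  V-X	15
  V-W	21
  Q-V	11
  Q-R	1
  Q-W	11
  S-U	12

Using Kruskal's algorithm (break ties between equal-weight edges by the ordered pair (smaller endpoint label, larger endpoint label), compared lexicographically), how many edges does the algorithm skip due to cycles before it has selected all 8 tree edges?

Kruskal: consider edges lightest-first.
Q-R (1): add — endpoints in different components.
Q-S (1): add — endpoints in different components.
R-S (2): skip — S and R already connected.
T-V (6): add — endpoints in different components.
P-R (8): add — endpoints in different components.
U-V (9): add — endpoints in different components.
R-X (10): add — endpoints in different components.
Q-U (11): add — endpoints in different components.
Q-V (11): skip — V and Q already connected.
Q-W (11): add — endpoints in different components.
Edges rejected before the tree was complete: 2.

2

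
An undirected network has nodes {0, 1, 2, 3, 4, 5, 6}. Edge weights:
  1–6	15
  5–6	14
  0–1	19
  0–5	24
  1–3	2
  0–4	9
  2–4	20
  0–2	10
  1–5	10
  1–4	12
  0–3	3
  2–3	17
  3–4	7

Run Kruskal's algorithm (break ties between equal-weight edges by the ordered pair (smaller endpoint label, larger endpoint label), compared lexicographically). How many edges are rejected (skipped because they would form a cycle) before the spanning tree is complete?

2

Kruskal: consider edges lightest-first.
1–3 (2): add. Components now {0} {1,3} {2} {4} {5} {6}
0–3 (3): add. Components now {0,1,3} {2} {4} {5} {6}
3–4 (7): add. Components now {0,1,3,4} {2} {5} {6}
0–4 (9): skip — 0 and 4 already connected.
0–2 (10): add. Components now {0,1,2,3,4} {5} {6}
1–5 (10): add. Components now {0,1,2,3,4,5} {6}
1–4 (12): skip — 1 and 4 already connected.
5–6 (14): add. Components now {0,1,2,3,4,5,6}
Edges rejected before the tree was complete: 2.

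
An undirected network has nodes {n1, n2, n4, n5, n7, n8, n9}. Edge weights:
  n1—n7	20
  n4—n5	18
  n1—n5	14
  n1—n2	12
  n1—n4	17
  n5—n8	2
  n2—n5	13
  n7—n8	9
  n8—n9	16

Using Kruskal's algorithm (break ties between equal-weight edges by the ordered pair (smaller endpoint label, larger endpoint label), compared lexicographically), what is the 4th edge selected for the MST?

n2-n5

Kruskal: consider edges lightest-first.
n5—n8 (2): add. Components now {n5,n8} {n2} {n9} {n7} {n4} {n1}
n7—n8 (9): add. Components now {n5,n7,n8} {n2} {n9} {n4} {n1}
n1—n2 (12): add. Components now {n5,n7,n8} {n1,n2} {n9} {n4}
n2—n5 (13): add. Components now {n1,n2,n5,n7,n8} {n9} {n4}
n1—n5 (14): skip — n5 and n1 already connected.
n8—n9 (16): add. Components now {n1,n2,n5,n7,n8,n9} {n4}
n1—n4 (17): add. Components now {n1,n2,n4,n5,n7,n8,n9}
The 4th edge added is n2—n5.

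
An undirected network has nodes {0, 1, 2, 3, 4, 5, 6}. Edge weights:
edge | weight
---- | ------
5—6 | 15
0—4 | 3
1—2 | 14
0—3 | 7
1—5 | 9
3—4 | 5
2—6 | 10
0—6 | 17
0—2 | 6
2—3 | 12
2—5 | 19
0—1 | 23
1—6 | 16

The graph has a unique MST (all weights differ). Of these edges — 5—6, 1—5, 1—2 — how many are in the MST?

2

Kruskal's algorithm — process edges by increasing weight (ties by edge label):
0—4 (3): add — endpoints in different components.
3—4 (5): add — endpoints in different components.
0—2 (6): add — endpoints in different components.
0—3 (7): skip — 0 and 3 already connected.
1—5 (9): add — endpoints in different components.
2—6 (10): add — endpoints in different components.
2—3 (12): skip — 2 and 3 already connected.
1—2 (14): add — endpoints in different components.
MST edge set: {0—4, 3—4, 0—2, 1—5, 2—6, 1—2}.
Of the listed edges, {1—5, 1—2} are in the MST → 2.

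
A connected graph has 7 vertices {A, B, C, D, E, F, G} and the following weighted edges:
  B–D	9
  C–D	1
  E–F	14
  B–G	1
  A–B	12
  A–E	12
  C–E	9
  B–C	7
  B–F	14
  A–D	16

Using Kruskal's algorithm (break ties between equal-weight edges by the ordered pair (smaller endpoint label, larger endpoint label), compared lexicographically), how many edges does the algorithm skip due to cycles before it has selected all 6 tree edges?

Kruskal: consider edges lightest-first.
B–G (1): add — endpoints in different components.
C–D (1): add — endpoints in different components.
B–C (7): add — endpoints in different components.
B–D (9): skip — B and D already connected.
C–E (9): add — endpoints in different components.
A–B (12): add — endpoints in different components.
A–E (12): skip — A and E already connected.
B–F (14): add — endpoints in different components.
Edges rejected before the tree was complete: 2.

2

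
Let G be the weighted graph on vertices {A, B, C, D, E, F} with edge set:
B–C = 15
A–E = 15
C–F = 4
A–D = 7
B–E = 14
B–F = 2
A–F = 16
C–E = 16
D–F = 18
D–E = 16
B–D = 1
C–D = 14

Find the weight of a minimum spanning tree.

28

Kruskal's algorithm — process edges by increasing weight (ties by edge label):
B–D (1): add — endpoints in different components.
B–F (2): add — endpoints in different components.
C–F (4): add — endpoints in different components.
A–D (7): add — endpoints in different components.
B–E (14): add — endpoints in different components.
MST edges: B–D, B–F, C–F, A–D, B–E; total weight 1+2+4+7+14 = 28.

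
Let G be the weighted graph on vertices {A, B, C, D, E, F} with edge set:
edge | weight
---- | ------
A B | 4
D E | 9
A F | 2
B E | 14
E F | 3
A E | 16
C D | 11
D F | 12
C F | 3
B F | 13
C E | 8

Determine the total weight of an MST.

Sort edges by weight, then run Kruskal:
A F (2): add — endpoints in different components.
C F (3): add — endpoints in different components.
E F (3): add — endpoints in different components.
A B (4): add — endpoints in different components.
C E (8): skip — C and E already connected.
D E (9): add — endpoints in different components.
MST edges: A F, C F, E F, A B, D E; total weight 2+3+3+4+9 = 21.

21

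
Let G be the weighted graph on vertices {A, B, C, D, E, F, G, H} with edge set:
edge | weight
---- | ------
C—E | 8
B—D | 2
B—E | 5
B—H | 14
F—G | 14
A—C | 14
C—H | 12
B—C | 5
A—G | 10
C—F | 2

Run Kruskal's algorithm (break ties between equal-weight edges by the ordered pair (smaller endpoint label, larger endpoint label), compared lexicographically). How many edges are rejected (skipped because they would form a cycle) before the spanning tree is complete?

Kruskal's algorithm — process edges by increasing weight (ties by edge label):
B—D (2): add — endpoints in different components.
C—F (2): add — endpoints in different components.
B—C (5): add — endpoints in different components.
B—E (5): add — endpoints in different components.
C—E (8): skip — C and E already connected.
A—G (10): add — endpoints in different components.
C—H (12): add — endpoints in different components.
A—C (14): add — endpoints in different components.
Edges rejected before the tree was complete: 1.

1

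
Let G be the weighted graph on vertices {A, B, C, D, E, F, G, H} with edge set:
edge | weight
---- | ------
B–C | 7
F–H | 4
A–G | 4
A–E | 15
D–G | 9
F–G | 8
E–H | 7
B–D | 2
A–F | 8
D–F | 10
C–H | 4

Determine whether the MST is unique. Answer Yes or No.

No

Kruskal: consider edges lightest-first.
B–D (2): add — endpoints in different components.
A–G (4): add — endpoints in different components.
C–H (4): add — endpoints in different components.
F–H (4): add — endpoints in different components.
B–C (7): add — endpoints in different components.
E–H (7): add — endpoints in different components.
A–F (8): add — endpoints in different components.
Non-tree edge F–G has weight 8, equal to the heaviest edge on its tree cycle — swapping gives another MST of the same weight. Not unique.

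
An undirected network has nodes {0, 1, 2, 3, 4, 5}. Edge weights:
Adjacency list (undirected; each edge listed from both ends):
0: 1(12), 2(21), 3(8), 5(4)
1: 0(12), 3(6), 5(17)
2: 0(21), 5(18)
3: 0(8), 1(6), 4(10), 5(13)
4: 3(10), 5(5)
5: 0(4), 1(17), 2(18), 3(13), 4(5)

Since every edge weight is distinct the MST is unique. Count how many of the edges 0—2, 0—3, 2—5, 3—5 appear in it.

2

Sort edges by weight, then run Kruskal:
0—5 (4): add. Components now {0,5} {1} {2} {3} {4}
4—5 (5): add. Components now {0,4,5} {1} {2} {3}
1—3 (6): add. Components now {0,4,5} {1,3} {2}
0—3 (8): add. Components now {0,1,3,4,5} {2}
3—4 (10): skip — 3 and 4 already connected.
0—1 (12): skip — 0 and 1 already connected.
3—5 (13): skip — 3 and 5 already connected.
1—5 (17): skip — 1 and 5 already connected.
2—5 (18): add. Components now {0,1,2,3,4,5}
MST edge set: {0—5, 4—5, 1—3, 0—3, 2—5}.
Of the listed edges, {0—3, 2—5} are in the MST → 2.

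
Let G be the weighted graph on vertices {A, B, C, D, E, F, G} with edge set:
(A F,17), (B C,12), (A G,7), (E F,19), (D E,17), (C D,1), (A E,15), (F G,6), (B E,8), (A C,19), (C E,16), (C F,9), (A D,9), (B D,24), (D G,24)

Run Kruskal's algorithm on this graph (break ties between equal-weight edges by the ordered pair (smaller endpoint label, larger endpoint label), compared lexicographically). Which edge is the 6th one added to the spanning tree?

B-C

Sort edges by weight, then run Kruskal:
C D (1): add. Components now {A} {B} {C,D} {E} {F} {G}
F G (6): add. Components now {A} {B} {C,D} {E} {F,G}
A G (7): add. Components now {A,F,G} {B} {C,D} {E}
B E (8): add. Components now {A,F,G} {B,E} {C,D}
A D (9): add. Components now {A,C,D,F,G} {B,E}
C F (9): skip — C and F already connected.
B C (12): add. Components now {A,B,C,D,E,F,G}
The 6th edge added is B C.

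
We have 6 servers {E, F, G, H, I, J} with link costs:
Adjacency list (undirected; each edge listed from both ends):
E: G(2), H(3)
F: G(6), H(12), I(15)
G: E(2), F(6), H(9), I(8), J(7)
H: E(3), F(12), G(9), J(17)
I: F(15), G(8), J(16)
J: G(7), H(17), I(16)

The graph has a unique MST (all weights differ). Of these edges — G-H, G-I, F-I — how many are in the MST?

1

Kruskal: consider edges lightest-first.
E-G (2): add. Components now {E,G} {F} {H} {I} {J}
E-H (3): add. Components now {E,G,H} {F} {I} {J}
F-G (6): add. Components now {E,F,G,H} {I} {J}
G-J (7): add. Components now {E,F,G,H,J} {I}
G-I (8): add. Components now {E,F,G,H,I,J}
MST edge set: {E-G, E-H, F-G, G-J, G-I}.
Of the listed edges, {G-I} are in the MST → 1.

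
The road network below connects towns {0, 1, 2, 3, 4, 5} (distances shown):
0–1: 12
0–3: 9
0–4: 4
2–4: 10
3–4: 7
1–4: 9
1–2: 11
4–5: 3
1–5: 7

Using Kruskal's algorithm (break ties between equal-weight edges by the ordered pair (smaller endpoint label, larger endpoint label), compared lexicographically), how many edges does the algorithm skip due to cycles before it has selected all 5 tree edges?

2

Kruskal's algorithm — process edges by increasing weight (ties by edge label):
4–5 (3): add — endpoints in different components.
0–4 (4): add — endpoints in different components.
1–5 (7): add — endpoints in different components.
3–4 (7): add — endpoints in different components.
0–3 (9): skip — 0 and 3 already connected.
1–4 (9): skip — 1 and 4 already connected.
2–4 (10): add — endpoints in different components.
Edges rejected before the tree was complete: 2.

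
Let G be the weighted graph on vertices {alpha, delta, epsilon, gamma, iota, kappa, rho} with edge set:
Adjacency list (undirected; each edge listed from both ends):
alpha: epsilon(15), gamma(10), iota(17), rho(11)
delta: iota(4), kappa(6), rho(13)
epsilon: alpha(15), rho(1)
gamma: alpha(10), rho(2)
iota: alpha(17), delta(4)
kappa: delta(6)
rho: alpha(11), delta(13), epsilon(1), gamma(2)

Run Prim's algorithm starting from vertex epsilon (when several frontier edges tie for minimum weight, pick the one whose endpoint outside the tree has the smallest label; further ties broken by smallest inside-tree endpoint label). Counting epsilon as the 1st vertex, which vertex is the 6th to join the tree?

Grow the tree from epsilon using Prim:
Step 1: cheapest edge leaving the tree is epsilon rho (1); add rho.
Step 2: cheapest edge leaving the tree is gamma rho (2); add gamma.
Step 3: cheapest edge leaving the tree is alpha gamma (10); add alpha.
Step 4: cheapest edge leaving the tree is delta rho (13); add delta.
Step 5: cheapest edge leaving the tree is delta iota (4); add iota.
Step 6: cheapest edge leaving the tree is delta kappa (6); add kappa.
Vertex order: epsilon, rho, gamma, alpha, delta, iota, kappa. The 6th vertex is iota.

iota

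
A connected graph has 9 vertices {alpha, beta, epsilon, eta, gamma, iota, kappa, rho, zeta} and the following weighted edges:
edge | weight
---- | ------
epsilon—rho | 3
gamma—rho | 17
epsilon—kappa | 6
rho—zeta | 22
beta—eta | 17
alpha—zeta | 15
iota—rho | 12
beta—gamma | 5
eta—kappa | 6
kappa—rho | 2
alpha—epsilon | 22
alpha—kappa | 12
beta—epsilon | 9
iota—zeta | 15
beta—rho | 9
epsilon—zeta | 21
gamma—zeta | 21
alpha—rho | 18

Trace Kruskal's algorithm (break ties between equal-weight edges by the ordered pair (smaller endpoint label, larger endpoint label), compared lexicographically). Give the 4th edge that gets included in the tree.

Sort edges by weight, then run Kruskal:
kappa—rho (2): add — endpoints in different components.
epsilon—rho (3): add — endpoints in different components.
beta—gamma (5): add — endpoints in different components.
epsilon—kappa (6): skip — kappa and epsilon already connected.
eta—kappa (6): add — endpoints in different components.
beta—epsilon (9): add — endpoints in different components.
beta—rho (9): skip — beta and rho already connected.
alpha—kappa (12): add — endpoints in different components.
iota—rho (12): add — endpoints in different components.
alpha—zeta (15): add — endpoints in different components.
The 4th edge added is eta—kappa.

eta-kappa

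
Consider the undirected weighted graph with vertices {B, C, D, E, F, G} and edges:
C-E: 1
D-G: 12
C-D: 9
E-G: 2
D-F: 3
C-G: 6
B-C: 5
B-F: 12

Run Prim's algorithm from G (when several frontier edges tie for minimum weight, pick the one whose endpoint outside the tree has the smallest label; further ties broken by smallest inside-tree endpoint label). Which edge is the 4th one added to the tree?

Prim's algorithm from G:
Step 1: frontier [E-G 2, C-G 6, D-G 12] → take E-G (2); add E.
Step 2: frontier [C-E 1, C-G 6, D-G 12] → take C-E (1); add C.
Step 3: frontier [B-C 5, C-D 9, D-G 12] → take B-C (5); add B.
Step 4: frontier [B-F 12, C-D 9, D-G 12] → take C-D (9); add D.
Step 5: frontier [B-F 12, D-F 3] → take D-F (3); add F.
The 4th edge added is C-D.

C-D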